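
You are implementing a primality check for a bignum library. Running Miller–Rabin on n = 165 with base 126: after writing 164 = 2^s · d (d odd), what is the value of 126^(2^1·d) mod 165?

36

n − 1 = 164 = 2^2 · 41, so s = 2 and d = 41.
Repeated squaring mod 165: 126^1 ≡ 126, 126^2 ≡ 36, 126^4 ≡ 141, 126^8 ≡ 81, 126^16 ≡ 126, 126^32 ≡ 36.
41 = 32 + 8 + 1, so 126^41 ≡ 36·81·126 ≡ 126 (mod 165).
x_0 = 126.
x_1 = 126^2 mod 165 = 36.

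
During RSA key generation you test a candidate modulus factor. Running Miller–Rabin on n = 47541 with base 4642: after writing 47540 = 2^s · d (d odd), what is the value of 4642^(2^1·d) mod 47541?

7021

n − 1 = 47540 = 2^2 · 11885, so s = 2 and d = 11885.
Repeated squaring mod 47541: 4642^1 ≡ 4642, 4642^2 ≡ 12091, 4642^4 ≡ 3706, 4642^8 ≡ 42628, 4642^16 ≡ 34282, 4642^32 ≡ 42004, 4642^64 ≡ 41965, 4642^128 ≡ 47503, 4642^256 ≡ 1444, 4642^512 ≡ 40873, 4642^1024 ≡ 11389, 4642^2048 ≡ 17473, 4642^4096 ≡ 44968, 4642^8192 ≡ 12130.
11885 = 8192 + 2048 + 1024 + 512 + 64 + 32 + 8 + 4 + 1, so 4642^11885 ≡ 12130·17473·11389·40873·41965·42004·42628·3706·4642 ≡ 2380 (mod 47541).
x_0 = 2380.
x_1 = 2380^2 mod 47541 = 7021.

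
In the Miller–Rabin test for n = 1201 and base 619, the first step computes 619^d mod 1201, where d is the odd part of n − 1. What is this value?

n − 1 = 1200 = 2^4 · 75, so s = 4 and d = 75.
Repeated squaring mod 1201: 619^1 ≡ 619, 619^2 ≡ 42, 619^4 ≡ 563, 619^8 ≡ 1106, 619^16 ≡ 618, 619^32 ≡ 6, 619^64 ≡ 36.
75 = 64 + 8 + 2 + 1, so 619^75 ≡ 36·1106·42·619 ≡ 473 (mod 1201).

473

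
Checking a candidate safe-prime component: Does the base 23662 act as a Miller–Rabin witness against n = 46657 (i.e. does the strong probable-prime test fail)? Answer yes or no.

no

n − 1 = 46656 = 2^6 · 729, so s = 6 and d = 729.
x_0 = 23662^729 mod 46657 = 41150.
x_0 is neither 1 nor 46656, so continue squaring.
x_1 = 41150^2 mod 46657 = 46656.
x_1 ≡ −1, so 23662 is not a witness.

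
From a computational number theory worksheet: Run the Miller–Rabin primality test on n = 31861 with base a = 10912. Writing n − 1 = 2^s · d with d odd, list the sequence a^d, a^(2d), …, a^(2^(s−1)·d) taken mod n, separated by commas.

n − 1 = 31860 = 2^2 · 7965, so s = 2 and d = 7965.
x_0 = 10912^7965 mod 31861 = 15461.
x_1 = 15461^2 mod 31861 = 21299.

15461, 21299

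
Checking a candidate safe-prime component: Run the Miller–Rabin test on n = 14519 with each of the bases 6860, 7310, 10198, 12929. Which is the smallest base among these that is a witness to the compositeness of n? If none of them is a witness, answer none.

n − 1 = 14518 = 2^1 · 7259, so s = 1 and d = 7259.
Base 6860: x_0 = 6860^7259 mod 14519 = 14518. x_0 = 14518 ≡ −1, so 6860 is not a witness.
Base 7310: x_0 = 7310^7259 mod 14519 = 1. x_0 = 1, so 7310 is not a witness.
Base 10198: x_0 = 10198^7259 mod 14519 = 14518. x_0 = 14518 ≡ −1, so 10198 is not a witness.
Base 12929: x_0 = 12929^7259 mod 14519 = 1. x_0 = 1, so 12929 is not a witness.
No listed base is a witness for 14519.

none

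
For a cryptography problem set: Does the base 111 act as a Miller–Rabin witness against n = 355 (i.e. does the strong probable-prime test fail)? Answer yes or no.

yes

n − 1 = 354 = 2^1 · 177, so s = 1 and d = 177.
x_0 = 111^177 mod 355 = 251.
x_0 ∉ {1, 354} and s = 1, so 111 is a Miller–Rabin witness and 355 is composite.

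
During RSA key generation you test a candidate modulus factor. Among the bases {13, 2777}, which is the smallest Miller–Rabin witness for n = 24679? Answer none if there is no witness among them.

n − 1 = 24678 = 2^1 · 12339, so s = 1 and d = 12339.
Base 13: x_0 = 13^12339 mod 24679 = 4878. x_0 ∉ {1, 24678} and s = 1, so 13 is a Miller–Rabin witness and 24679 is composite.
Base 2777: x_0 = 2777^12339 mod 24679 = 21096. x_0 ∉ {1, 24678} and s = 1, so 2777 is a Miller–Rabin witness and 24679 is composite.
The smallest witness among the given bases is 13.

13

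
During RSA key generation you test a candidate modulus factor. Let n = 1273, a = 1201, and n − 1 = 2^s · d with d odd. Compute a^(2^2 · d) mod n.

n − 1 = 1272 = 2^3 · 159, so s = 3 and d = 159.
Repeated squaring mod 1273: 1201^1 ≡ 1201, 1201^2 ≡ 92, 1201^4 ≡ 826, 1201^8 ≡ 1221, 1201^16 ≡ 158, 1201^32 ≡ 777, 1201^64 ≡ 327, 1201^128 ≡ 1270.
159 = 128 + 16 + 8 + 4 + 2 + 1, so 1201^159 ≡ 1270·158·1221·826·92·1201 ≡ 828 (mod 1273).
x_0 = 828.
x_1 = 828^2 mod 1273 = 710.
x_2 = 710^2 mod 1273 = 1265.

1265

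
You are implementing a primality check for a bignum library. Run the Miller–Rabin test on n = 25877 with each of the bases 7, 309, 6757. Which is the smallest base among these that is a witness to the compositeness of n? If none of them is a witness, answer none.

7

n − 1 = 25876 = 2^2 · 6469, so s = 2 and d = 6469.
Base 7: x_0 = 7^6469 mod 25877 = 14358. x_0 is neither 1 nor 25876, so continue squaring. x_1 = 14358^2 mod 25877 = 15982. Reached i = s−1 = 1 without hitting −1: 7 is a Miller–Rabin witness and 25877 is composite.
Base 309: x_0 = 309^6469 mod 25877 = 12513. x_0 is neither 1 nor 25876, so continue squaring. x_1 = 12513^2 mod 25877 = 19319. Reached i = s−1 = 1 without hitting −1: 309 is a Miller–Rabin witness and 25877 is composite.
Base 6757: x_0 = 6757^6469 mod 25877 = 20447. x_0 is neither 1 nor 25876, so continue squaring. x_1 = 20447^2 mod 25877 = 10997. Reached i = s−1 = 1 without hitting −1: 6757 is a Miller–Rabin witness and 25877 is composite.
The smallest witness among the given bases is 7.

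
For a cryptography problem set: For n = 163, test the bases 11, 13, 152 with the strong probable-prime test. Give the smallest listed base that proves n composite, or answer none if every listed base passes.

n − 1 = 162 = 2^1 · 81, so s = 1 and d = 81.
Base 11: x_0 = 11^81 mod 163 = 162. x_0 = 162 ≡ −1, so 11 is not a witness.
Base 13: x_0 = 13^81 mod 163 = 162. x_0 = 162 ≡ −1, so 13 is not a witness.
Base 152: x_0 = 152^81 mod 163 = 1. x_0 = 1, so 152 is not a witness.
No listed base is a witness for 163.

none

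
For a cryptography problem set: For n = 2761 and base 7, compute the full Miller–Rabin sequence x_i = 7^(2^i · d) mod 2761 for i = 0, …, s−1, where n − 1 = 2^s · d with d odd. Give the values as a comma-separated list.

2463, 452, 2751

n − 1 = 2760 = 2^3 · 345, so s = 3 and d = 345.
x_0 = 7^345 mod 2761 = 2463.
x_1 = 2463^2 mod 2761 = 452.
x_2 = 452^2 mod 2761 = 2751.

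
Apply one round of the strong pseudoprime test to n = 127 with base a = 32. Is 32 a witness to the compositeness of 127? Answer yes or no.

no

n − 1 = 126 = 2^1 · 63, so s = 1 and d = 63.
Repeated squaring mod 127: 32^1 ≡ 32, 32^2 ≡ 8, 32^4 ≡ 64, 32^8 ≡ 32, 32^16 ≡ 8, 32^32 ≡ 64.
63 = 32 + 16 + 8 + 4 + 2 + 1, so 32^63 ≡ 64·8·32·64·8·32 ≡ 1 (mod 127).
x_0 = 32^63 mod 127 = 1.
x_0 = 1, so 32 is not a witness.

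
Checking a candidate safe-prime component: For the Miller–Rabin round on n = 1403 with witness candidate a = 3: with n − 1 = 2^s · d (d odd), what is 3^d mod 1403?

n − 1 = 1402 = 2^1 · 701, so s = 1 and d = 701.
By repeated squaring, 3^701 ≡ 857 (mod 1403).

857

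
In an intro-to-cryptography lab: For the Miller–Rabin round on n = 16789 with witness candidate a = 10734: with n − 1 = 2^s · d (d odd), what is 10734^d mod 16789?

16490

n − 1 = 16788 = 2^2 · 4197, so s = 2 and d = 4197.
10734^4197 mod 16789 = 16490.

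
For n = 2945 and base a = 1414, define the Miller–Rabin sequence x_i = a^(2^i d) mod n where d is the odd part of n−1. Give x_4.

691

n − 1 = 2944 = 2^7 · 23, so s = 7 and d = 23.
x_0 = 1414^23 mod 2945 = 164.
x_1 = 164^2 mod 2945 = 391.
x_2 = 391^2 mod 2945 = 2686.
x_3 = 2686^2 mod 2945 = 2291.
x_4 = 2291^2 mod 2945 = 691.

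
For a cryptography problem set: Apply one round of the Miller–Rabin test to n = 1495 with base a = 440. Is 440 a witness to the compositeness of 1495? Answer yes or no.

n − 1 = 1494 = 2^1 · 747, so s = 1 and d = 747.
Repeated squaring mod 1495: 440^1 ≡ 440, 440^2 ≡ 745, 440^4 ≡ 380, 440^8 ≡ 880, 440^16 ≡ 1485, 440^32 ≡ 100, 440^64 ≡ 1030, 440^128 ≡ 945, 440^256 ≡ 510, 440^512 ≡ 1465.
747 = 512 + 128 + 64 + 32 + 8 + 2 + 1, so 440^747 ≡ 1465·945·1030·100·880·745·440 ≡ 330 (mod 1495).
x_0 = 440^747 mod 1495 = 330.
x_0 ∉ {1, 1494} and s = 1, so 440 is a Miller–Rabin witness and 1495 is composite.

yes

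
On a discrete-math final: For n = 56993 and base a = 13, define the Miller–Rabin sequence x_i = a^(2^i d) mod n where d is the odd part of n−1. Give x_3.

1

n − 1 = 56992 = 2^5 · 1781, so s = 5 and d = 1781.
x_0 = 13^1781 mod 56993 = 1.
x_1 = 1^2 mod 56993 = 1.
x_2 = 1^2 mod 56993 = 1.
x_3 = 1^2 mod 56993 = 1.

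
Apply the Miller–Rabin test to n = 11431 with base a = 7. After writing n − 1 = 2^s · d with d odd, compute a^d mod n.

n − 1 = 11430 = 2^1 · 5715, so s = 1 and d = 5715.
Repeated squaring mod 11431: 7^1 ≡ 7, 7^2 ≡ 49, 7^4 ≡ 2401, 7^8 ≡ 3577, 7^16 ≡ 3640, 7^32 ≡ 1071, 7^64 ≡ 3941, 7^128 ≡ 8183, 7^256 ≡ 10122, 7^512 ≡ 10262, 7^1024 ≡ 6272, 7^2048 ≡ 3913, 7^4096 ≡ 5460.
5715 = 4096 + 1024 + 512 + 64 + 16 + 2 + 1, so 7^5715 ≡ 5460·6272·10262·3941·3640·49·7 ≡ 7126 (mod 11431).

7126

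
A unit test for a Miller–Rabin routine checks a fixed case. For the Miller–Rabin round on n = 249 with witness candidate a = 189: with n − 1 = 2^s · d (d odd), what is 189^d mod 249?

n − 1 = 248 = 2^3 · 31, so s = 3 and d = 31.
Repeated squaring mod 249: 189^1 ≡ 189, 189^2 ≡ 114, 189^4 ≡ 48, 189^8 ≡ 63, 189^16 ≡ 234.
31 = 16 + 8 + 4 + 2 + 1, so 189^31 ≡ 234·63·48·114·189 ≡ 183 (mod 249).

183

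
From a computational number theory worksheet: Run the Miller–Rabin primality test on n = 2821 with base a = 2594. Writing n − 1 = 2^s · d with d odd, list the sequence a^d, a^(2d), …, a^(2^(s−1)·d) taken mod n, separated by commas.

n − 1 = 2820 = 2^2 · 705, so s = 2 and d = 705.
x_0 = 2594^705 mod 2821 = 1828.
x_1 = 1828^2 mod 2821 = 1520.

1828, 1520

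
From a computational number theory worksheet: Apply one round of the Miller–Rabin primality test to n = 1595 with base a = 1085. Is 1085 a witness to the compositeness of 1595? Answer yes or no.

n − 1 = 1594 = 2^1 · 797, so s = 1 and d = 797.
x_0 = 1085^797 mod 1595 = 215.
x_0 ∉ {1, 1594} and s = 1, so 1085 is a Miller–Rabin witness and 1595 is composite.

yes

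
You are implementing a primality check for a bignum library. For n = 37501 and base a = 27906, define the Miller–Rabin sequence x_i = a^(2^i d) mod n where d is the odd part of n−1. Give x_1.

n − 1 = 37500 = 2^2 · 9375, so s = 2 and d = 9375.
Repeated squaring mod 37501: 27906^1 ≡ 27906, 27906^2 ≡ 36571, 27906^4 ≡ 2377, 27906^8 ≡ 24979, 27906^16 ≡ 8803, 27906^32 ≡ 15743, 27906^64 ≡ 35441, 27906^128 ≡ 5987, 27906^256 ≡ 30714, 27906^512 ≡ 12141, 27906^1024 ≡ 24951, 27906^2048 ≡ 35801, 27906^4096 ≡ 2423, 27906^8192 ≡ 20773.
9375 = 8192 + 1024 + 128 + 16 + 8 + 4 + 2 + 1, so 27906^9375 ≡ 20773·24951·5987·8803·24979·2377·36571·27906 ≡ 28234 (mod 37501).
x_0 = 28234.
x_1 = 28234^2 mod 37501 = 37500.

37500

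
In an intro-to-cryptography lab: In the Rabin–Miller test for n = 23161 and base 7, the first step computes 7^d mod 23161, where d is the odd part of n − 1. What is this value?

6138

n − 1 = 23160 = 2^3 · 2895, so s = 3 and d = 2895.
7^2895 mod 23161 = 6138.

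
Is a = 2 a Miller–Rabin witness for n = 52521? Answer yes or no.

n − 1 = 52520 = 2^3 · 6565, so s = 3 and d = 6565.
x_0 = 2^6565 mod 52521 = 46034.
x_0 is neither 1 nor 52520, so continue squaring.
x_1 = 46034^2 mod 52521 = 11848.
x_2 = 11848^2 mod 52521 = 38992.
Reached i = s−1 = 2 without hitting −1: 2 is a Miller–Rabin witness and 52521 is composite.

yes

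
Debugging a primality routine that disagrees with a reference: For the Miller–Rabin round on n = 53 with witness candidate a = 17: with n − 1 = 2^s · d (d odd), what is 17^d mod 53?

52

n − 1 = 52 = 2^2 · 13, so s = 2 and d = 13.
Repeated squaring mod 53: 17^1 ≡ 17, 17^2 ≡ 24, 17^4 ≡ 46, 17^8 ≡ 49.
13 = 8 + 4 + 1, so 17^13 ≡ 49·46·17 ≡ 52 (mod 53).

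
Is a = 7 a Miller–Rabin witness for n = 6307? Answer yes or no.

n − 1 = 6306 = 2^1 · 3153, so s = 1 and d = 3153.
x_0 = 7^3153 mod 6307 = 2149.
x_0 ∉ {1, 6306} and s = 1, so 7 is a Miller–Rabin witness and 6307 is composite.

yes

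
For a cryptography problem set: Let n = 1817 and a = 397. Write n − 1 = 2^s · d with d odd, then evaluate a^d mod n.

n − 1 = 1816 = 2^3 · 227, so s = 3 and d = 227.
397^227 mod 1817 = 1314.

1314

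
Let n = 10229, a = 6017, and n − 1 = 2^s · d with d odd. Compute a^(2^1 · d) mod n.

n − 1 = 10228 = 2^2 · 2557, so s = 2 and d = 2557.
Repeated squaring mod 10229: 6017^1 ≡ 6017, 6017^2 ≡ 3858, 6017^4 ≡ 969, 6017^8 ≡ 8122, 6017^16 ≡ 63, 6017^32 ≡ 3969, 6017^64 ≡ 301, 6017^128 ≡ 8769, 6017^256 ≡ 3968, 6017^512 ≡ 2593, 6017^1024 ≡ 3196, 6017^2048 ≡ 5874.
2557 = 2048 + 256 + 128 + 64 + 32 + 16 + 8 + 4 + 1, so 6017^2557 ≡ 5874·3968·8769·301·3969·63·8122·969·6017 ≡ 4392 (mod 10229).
x_0 = 4392.
x_1 = 4392^2 mod 10229 = 7999.

7999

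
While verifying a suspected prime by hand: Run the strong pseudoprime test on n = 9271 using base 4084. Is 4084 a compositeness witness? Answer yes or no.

n − 1 = 9270 = 2^1 · 4635, so s = 1 and d = 4635.
Repeated squaring mod 9271: 4084^1 ≡ 4084, 4084^2 ≡ 527, 4084^4 ≡ 8870, 4084^8 ≡ 3194, 4084^16 ≡ 3536, 4084^32 ≡ 5988, 4084^64 ≡ 5187, 4084^128 ≡ 527, 4084^256 ≡ 8870, 4084^512 ≡ 3194, 4084^1024 ≡ 3536, 4084^2048 ≡ 5988, 4084^4096 ≡ 5187.
4635 = 4096 + 512 + 16 + 8 + 2 + 1, so 4084^4635 ≡ 5187·3194·3536·3194·527·4084 ≡ 9270 (mod 9271).
x_0 = 4084^4635 mod 9271 = 9270.
x_0 = 9270 ≡ −1, so 4084 is not a witness.

no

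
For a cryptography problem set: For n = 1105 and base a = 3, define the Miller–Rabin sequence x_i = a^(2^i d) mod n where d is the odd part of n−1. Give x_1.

n − 1 = 1104 = 2^4 · 69, so s = 4 and d = 69.
x_0 = 3^69 mod 1105 = 1093.
x_1 = 1093^2 mod 1105 = 144.

144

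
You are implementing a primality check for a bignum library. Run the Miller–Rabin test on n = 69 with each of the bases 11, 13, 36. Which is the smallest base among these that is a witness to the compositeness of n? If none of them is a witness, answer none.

11

n − 1 = 68 = 2^2 · 17, so s = 2 and d = 17.
Base 11: x_0 = 11^17 mod 69 = 14. x_0 is neither 1 nor 68, so continue squaring. x_1 = 14^2 mod 69 = 58. Reached i = s−1 = 1 without hitting −1: 11 is a Miller–Rabin witness and 69 is composite.
Base 13: x_0 = 13^17 mod 69 = 52. x_0 is neither 1 nor 68, so continue squaring. x_1 = 52^2 mod 69 = 13. Reached i = s−1 = 1 without hitting −1: 13 is a Miller–Rabin witness and 69 is composite.
Base 36: x_0 = 36^17 mod 69 = 6. x_0 is neither 1 nor 68, so continue squaring. x_1 = 6^2 mod 69 = 36. Reached i = s−1 = 1 without hitting −1: 36 is a Miller–Rabin witness and 69 is composite.
The smallest witness among the given bases is 11.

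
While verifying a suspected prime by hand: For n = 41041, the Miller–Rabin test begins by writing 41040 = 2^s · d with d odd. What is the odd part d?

Halving: 41040 → 20520 → 10260 → 5130 → 2565; 2565 is odd.
So 41040 = 2^4 · 2565.

2565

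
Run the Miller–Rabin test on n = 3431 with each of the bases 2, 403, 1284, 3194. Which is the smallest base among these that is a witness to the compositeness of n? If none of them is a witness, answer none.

2

n − 1 = 3430 = 2^1 · 1715, so s = 1 and d = 1715.
Base 2: x_0 = 2^1715 mod 3431 = 1565. x_0 ∉ {1, 3430} and s = 1, so 2 is a Miller–Rabin witness and 3431 is composite.
Base 403: x_0 = 403^1715 mod 3431 = 784. x_0 ∉ {1, 3430} and s = 1, so 403 is a Miller–Rabin witness and 3431 is composite.
Base 1284: x_0 = 1284^1715 mod 3431 = 1078. x_0 ∉ {1, 3430} and s = 1, so 1284 is a Miller–Rabin witness and 3431 is composite.
Base 3194: x_0 = 3194^1715 mod 3431 = 2665. x_0 ∉ {1, 3430} and s = 1, so 3194 is a Miller–Rabin witness and 3431 is composite.
The smallest witness among the given bases is 2.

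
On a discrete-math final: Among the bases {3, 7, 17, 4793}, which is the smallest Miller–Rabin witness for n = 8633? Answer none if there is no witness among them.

n − 1 = 8632 = 2^3 · 1079, so s = 3 and d = 1079.
Base 3: x_0 = 3^1079 mod 8633 = 3039. x_0 is neither 1 nor 8632, so continue squaring. x_1 = 3039^2 mod 8633 = 6844. x_2 = 6844^2 mod 8633 = 6311. Reached i = s−1 = 2 without hitting −1: 3 is a Miller–Rabin witness and 8633 is composite.
Base 7: x_0 = 7^1079 mod 8633 = 4154. x_0 is neither 1 nor 8632, so continue squaring. x_1 = 4154^2 mod 8633 = 6982. x_2 = 6982^2 mod 8633 = 6406. Reached i = s−1 = 2 without hitting −1: 7 is a Miller–Rabin witness and 8633 is composite.
Base 17: x_0 = 17^1079 mod 8633 = 8349. x_0 is neither 1 nor 8632, so continue squaring. x_1 = 8349^2 mod 8633 = 2959. x_2 = 2959^2 mod 8633 = 1819. Reached i = s−1 = 2 without hitting −1: 17 is a Miller–Rabin witness and 8633 is composite.
Base 4793: x_0 = 4793^1079 mod 8633 = 887. x_0 is neither 1 nor 8632, so continue squaring. x_1 = 887^2 mod 8633 = 1166. x_2 = 1166^2 mod 8633 = 4175. Reached i = s−1 = 2 without hitting −1: 4793 is a Miller–Rabin witness and 8633 is composite.
The smallest witness among the given bases is 3.

3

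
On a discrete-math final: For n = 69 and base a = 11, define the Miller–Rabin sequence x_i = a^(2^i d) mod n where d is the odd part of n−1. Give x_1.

58

n − 1 = 68 = 2^2 · 17, so s = 2 and d = 17.
x_0 = 11^17 mod 69 = 14.
x_1 = 14^2 mod 69 = 58.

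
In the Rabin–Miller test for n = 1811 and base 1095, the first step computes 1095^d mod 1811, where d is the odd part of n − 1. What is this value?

n − 1 = 1810 = 2^1 · 905, so s = 1 and d = 905.
1095^905 mod 1811 = 1810.

1810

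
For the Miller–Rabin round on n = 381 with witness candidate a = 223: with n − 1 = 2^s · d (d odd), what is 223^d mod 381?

n − 1 = 380 = 2^2 · 95, so s = 2 and d = 95.
By repeated squaring, 223^95 ≡ 337 (mod 381).

337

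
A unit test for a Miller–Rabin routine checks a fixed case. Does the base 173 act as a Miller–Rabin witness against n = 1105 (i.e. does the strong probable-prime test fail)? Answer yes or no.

yes

n − 1 = 1104 = 2^4 · 69, so s = 4 and d = 69.
Repeated squaring mod 1105: 173^1 ≡ 173, 173^2 ≡ 94, 173^4 ≡ 1101, 173^8 ≡ 16, 173^16 ≡ 256, 173^32 ≡ 341, 173^64 ≡ 256.
69 = 64 + 4 + 1, so 173^69 ≡ 256·1101·173 ≡ 753 (mod 1105).
x_0 = 173^69 mod 1105 = 753.
x_0 is neither 1 nor 1104, so continue squaring.
x_1 = 753^2 mod 1105 = 144.
x_2 = 144^2 mod 1105 = 846.
x_3 = 846^2 mod 1105 = 781.
Reached i = s−1 = 3 without hitting −1: 173 is a Miller–Rabin witness and 1105 is composite.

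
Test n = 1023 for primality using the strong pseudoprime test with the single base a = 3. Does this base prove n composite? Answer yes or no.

n − 1 = 1022 = 2^1 · 511, so s = 1 and d = 511.
Repeated squaring mod 1023: 3^1 ≡ 3, 3^2 ≡ 9, 3^4 ≡ 81, 3^8 ≡ 423, 3^16 ≡ 927, 3^32 ≡ 9, 3^64 ≡ 81, 3^128 ≡ 423, 3^256 ≡ 927.
511 = 256 + 128 + 64 + 32 + 16 + 8 + 4 + 2 + 1, so 3^511 ≡ 927·423·81·9·927·423·81·9·3 ≡ 3 (mod 1023).
x_0 = 3^511 mod 1023 = 3.
x_0 ∉ {1, 1022} and s = 1, so 3 is a Miller–Rabin witness and 1023 is composite.

yes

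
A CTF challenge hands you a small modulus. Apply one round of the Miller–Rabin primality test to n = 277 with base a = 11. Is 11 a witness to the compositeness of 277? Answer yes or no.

n − 1 = 276 = 2^2 · 69, so s = 2 and d = 69.
Repeated squaring mod 277: 11^1 ≡ 11, 11^2 ≡ 121, 11^4 ≡ 237, 11^8 ≡ 215, 11^16 ≡ 243, 11^32 ≡ 48, 11^64 ≡ 88.
69 = 64 + 4 + 1, so 11^69 ≡ 88·237·11 ≡ 60 (mod 277).
x_0 = 11^69 mod 277 = 60.
x_0 is neither 1 nor 276, so continue squaring.
x_1 = 60^2 mod 277 = 276.
x_1 ≡ −1, so 11 is not a witness.

no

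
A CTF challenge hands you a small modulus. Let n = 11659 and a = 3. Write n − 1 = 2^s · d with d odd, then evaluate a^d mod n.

5915

n − 1 = 11658 = 2^1 · 5829, so s = 1 and d = 5829.
3^5829 mod 11659 = 5915.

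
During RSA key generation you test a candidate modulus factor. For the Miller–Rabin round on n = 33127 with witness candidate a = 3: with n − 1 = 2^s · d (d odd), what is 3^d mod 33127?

n − 1 = 33126 = 2^1 · 16563, so s = 1 and d = 16563.
Repeated squaring mod 33127: 3^1 ≡ 3, 3^2 ≡ 9, 3^4 ≡ 81, 3^8 ≡ 6561, 3^16 ≡ 14748, 3^32 ≡ 24749, 3^64 ≡ 27898, 3^128 ≡ 12666, 3^256 ≡ 26622, 3^512 ≡ 11846, 3^1024 ≡ 1744, 3^2048 ≡ 26979, 3^4096 ≡ 33124, 3^8192 ≡ 9, 3^16384 ≡ 81.
16563 = 16384 + 128 + 32 + 16 + 2 + 1, so 3^16563 ≡ 81·12666·24749·14748·9·3 ≡ 30262 (mod 33127).

30262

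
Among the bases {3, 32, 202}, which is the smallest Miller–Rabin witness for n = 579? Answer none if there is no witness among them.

3

n − 1 = 578 = 2^1 · 289, so s = 1 and d = 289.
Base 3: x_0 = 3^289 mod 579 = 3. x_0 ∉ {1, 578} and s = 1, so 3 is a Miller–Rabin witness and 579 is composite.
Base 32: x_0 = 32^289 mod 579 = 32. x_0 ∉ {1, 578} and s = 1, so 32 is a Miller–Rabin witness and 579 is composite.
Base 202: x_0 = 202^289 mod 579 = 202. x_0 ∉ {1, 578} and s = 1, so 202 is a Miller–Rabin witness and 579 is composite.
The smallest witness among the given bases is 3.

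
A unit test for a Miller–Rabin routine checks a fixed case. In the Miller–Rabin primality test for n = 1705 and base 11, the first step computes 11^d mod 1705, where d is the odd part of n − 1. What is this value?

n − 1 = 1704 = 2^3 · 213, so s = 3 and d = 213.
11^213 mod 1705 = 1331.

1331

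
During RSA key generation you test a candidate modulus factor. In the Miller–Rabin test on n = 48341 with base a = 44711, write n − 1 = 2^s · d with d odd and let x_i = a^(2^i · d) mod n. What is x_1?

n − 1 = 48340 = 2^2 · 12085, so s = 2 and d = 12085.
Repeated squaring mod 48341: 44711^1 ≡ 44711, 44711^2 ≡ 28148, 44711^4 ≡ 914, 44711^8 ≡ 13599, 44711^16 ≡ 28476, 44711^32 ≡ 10642, 44711^64 ≡ 37542, 44711^128 ≡ 19909, 44711^256 ≡ 20422, 44711^512 ≡ 20277, 44711^1024 ≡ 16524, 44711^2048 ≡ 12608, 44711^4096 ≡ 16456, 44711^8192 ≡ 41995.
12085 = 8192 + 2048 + 1024 + 512 + 256 + 32 + 16 + 4 + 1, so 44711^12085 ≡ 41995·12608·16524·20277·20422·10642·28476·914·44711 ≡ 48340 (mod 48341).
x_0 = 48340.
x_1 = 48340^2 mod 48341 = 1.

1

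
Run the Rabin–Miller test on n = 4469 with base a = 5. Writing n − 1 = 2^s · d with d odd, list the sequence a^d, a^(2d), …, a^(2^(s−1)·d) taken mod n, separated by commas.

2604, 1343

n − 1 = 4468 = 2^2 · 1117, so s = 2 and d = 1117.
x_0 = 5^1117 mod 4469 = 2604.
x_1 = 2604^2 mod 4469 = 1343.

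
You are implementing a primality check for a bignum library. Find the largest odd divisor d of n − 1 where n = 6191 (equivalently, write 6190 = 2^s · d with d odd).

Halving: 6190 → 3095; 3095 is odd.
So 6190 = 2^1 · 3095.

3095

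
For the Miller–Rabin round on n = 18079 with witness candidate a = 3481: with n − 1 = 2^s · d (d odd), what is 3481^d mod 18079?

11963

n − 1 = 18078 = 2^1 · 9039, so s = 1 and d = 9039.
Repeated squaring mod 18079: 3481^1 ≡ 3481, 3481^2 ≡ 4431, 3481^4 ≡ 18046, 3481^8 ≡ 1089, 3481^16 ≡ 10786, 3481^32 ≡ 17510, 3481^64 ≡ 16418, 3481^128 ≡ 10913, 3481^256 ≡ 7196, 3481^512 ≡ 4160, 3481^1024 ≡ 3997, 3481^2048 ≡ 12252, 3481^4096 ≡ 1567, 3481^8192 ≡ 14824.
9039 = 8192 + 512 + 256 + 64 + 8 + 4 + 2 + 1, so 3481^9039 ≡ 14824·4160·7196·16418·1089·18046·4431·3481 ≡ 11963 (mod 18079).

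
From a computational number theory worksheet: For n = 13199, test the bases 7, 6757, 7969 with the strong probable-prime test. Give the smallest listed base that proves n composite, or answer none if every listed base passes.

n − 1 = 13198 = 2^1 · 6599, so s = 1 and d = 6599.
Base 7: x_0 = 7^6599 mod 13199 = 4202. x_0 ∉ {1, 13198} and s = 1, so 7 is a Miller–Rabin witness and 13199 is composite.
Base 6757: x_0 = 6757^6599 mod 13199 = 8462. x_0 ∉ {1, 13198} and s = 1, so 6757 is a Miller–Rabin witness and 13199 is composite.
Base 7969: x_0 = 7969^6599 mod 13199 = 6951. x_0 ∉ {1, 13198} and s = 1, so 7969 is a Miller–Rabin witness and 13199 is composite.
The smallest witness among the given bases is 7.

7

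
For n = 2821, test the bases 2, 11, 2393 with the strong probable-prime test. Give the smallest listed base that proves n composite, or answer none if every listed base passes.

2

n − 1 = 2820 = 2^2 · 705, so s = 2 and d = 705.
Base 2: x_0 = 2^705 mod 2821 = 2605. x_0 is neither 1 nor 2820, so continue squaring. x_1 = 2605^2 mod 2821 = 1520. Reached i = s−1 = 1 without hitting −1: 2 is a Miller–Rabin witness and 2821 is composite.
Base 11: x_0 = 11^705 mod 2821 = 1828. x_0 is neither 1 nor 2820, so continue squaring. x_1 = 1828^2 mod 2821 = 1520. Reached i = s−1 = 1 without hitting −1: 11 is a Miller–Rabin witness and 2821 is composite.
Base 2393: x_0 = 2393^705 mod 2821 = 1301. x_0 is neither 1 nor 2820, so continue squaring. x_1 = 1301^2 mod 2821 = 1. x_1 = 1 but x_0 ≠ ±1, a nontrivial square root of 1 — 2393 is a witness and 2821 is composite.
The smallest witness among the given bases is 2.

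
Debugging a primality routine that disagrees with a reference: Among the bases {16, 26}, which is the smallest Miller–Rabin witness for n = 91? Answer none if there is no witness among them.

26

n − 1 = 90 = 2^1 · 45, so s = 1 and d = 45.
Base 16: x_0 = 16^45 mod 91 = 1. x_0 = 1, so 16 is not a witness.
Base 26: x_0 = 26^45 mod 91 = 13. x_0 ∉ {1, 90} and s = 1, so 26 is a Miller–Rabin witness and 91 is composite.
The smallest witness among the given bases is 26.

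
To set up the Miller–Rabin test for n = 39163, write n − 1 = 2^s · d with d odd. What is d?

19581

Halving: 39162 → 19581; 19581 is odd.
So 39162 = 2^1 · 19581.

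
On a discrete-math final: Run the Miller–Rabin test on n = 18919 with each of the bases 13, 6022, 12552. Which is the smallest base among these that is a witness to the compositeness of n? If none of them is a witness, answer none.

none

n − 1 = 18918 = 2^1 · 9459, so s = 1 and d = 9459.
Base 13: x_0 = 13^9459 mod 18919 = 1. x_0 = 1, so 13 is not a witness.
Base 6022: x_0 = 6022^9459 mod 18919 = 18918. x_0 = 18918 ≡ −1, so 6022 is not a witness.
Base 12552: x_0 = 12552^9459 mod 18919 = 1. x_0 = 1, so 12552 is not a witness.
No listed base is a witness for 18919.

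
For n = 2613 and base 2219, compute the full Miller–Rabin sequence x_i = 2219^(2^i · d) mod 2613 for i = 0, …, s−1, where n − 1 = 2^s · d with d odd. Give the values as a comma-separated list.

n − 1 = 2612 = 2^2 · 653, so s = 2 and d = 653.
x_0 = 2219^653 mod 2613 = 2135.
x_1 = 2135^2 mod 2613 = 1153.

2135, 1153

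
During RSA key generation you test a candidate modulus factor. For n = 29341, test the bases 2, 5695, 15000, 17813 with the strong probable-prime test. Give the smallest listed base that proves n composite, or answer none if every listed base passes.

n − 1 = 29340 = 2^2 · 7335, so s = 2 and d = 7335.
Base 2: x_0 = 2^7335 mod 29341 = 26424. x_0 is neither 1 nor 29340, so continue squaring. x_1 = 26424^2 mod 29341 = 29340. x_1 ≡ −1, so 2 is not a witness.
Base 5695: x_0 = 5695^7335 mod 29341 = 1. x_0 = 1, so 5695 is not a witness.
Base 15000: x_0 = 15000^7335 mod 29341 = 21910. x_0 is neither 1 nor 29340, so continue squaring. x_1 = 21910^2 mod 29341 = 29340. x_1 ≡ −1, so 15000 is not a witness.
Base 17813: x_0 = 17813^7335 mod 29341 = 1. x_0 = 1, so 17813 is not a witness.
No listed base is a witness for 29341.

none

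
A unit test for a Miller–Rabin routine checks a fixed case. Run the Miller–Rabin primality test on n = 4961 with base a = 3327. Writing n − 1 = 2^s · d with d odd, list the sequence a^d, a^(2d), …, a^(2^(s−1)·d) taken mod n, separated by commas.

n − 1 = 4960 = 2^5 · 155, so s = 5 and d = 155.
x_0 = 3327^155 mod 4961 = 1145.
x_1 = 1145^2 mod 4961 = 1321.
x_2 = 1321^2 mod 4961 = 3730.
x_3 = 3730^2 mod 4961 = 2256.
x_4 = 2256^2 mod 4961 = 4511.

1145, 1321, 3730, 2256, 4511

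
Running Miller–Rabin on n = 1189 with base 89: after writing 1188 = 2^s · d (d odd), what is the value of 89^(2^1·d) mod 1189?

n − 1 = 1188 = 2^2 · 297, so s = 2 and d = 297.
Repeated squaring mod 1189: 89^1 ≡ 89, 89^2 ≡ 787, 89^4 ≡ 1089, 89^8 ≡ 488, 89^16 ≡ 344, 89^32 ≡ 625, 89^64 ≡ 633, 89^128 ≡ 1185, 89^256 ≡ 16.
297 = 256 + 32 + 8 + 1, so 89^297 ≡ 16·625·488·89 ≡ 891 (mod 1189).
x_0 = 891.
x_1 = 891^2 mod 1189 = 818.

818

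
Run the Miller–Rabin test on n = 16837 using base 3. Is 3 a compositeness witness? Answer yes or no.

n − 1 = 16836 = 2^2 · 4209, so s = 2 and d = 4209.
x_0 = 3^4209 mod 16837 = 14443.
x_0 is neither 1 nor 16836, so continue squaring.
x_1 = 14443^2 mod 16837 = 6656.
Reached i = s−1 = 1 without hitting −1: 3 is a Miller–Rabin witness and 16837 is composite.

yes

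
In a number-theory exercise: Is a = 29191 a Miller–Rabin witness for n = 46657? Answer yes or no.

n − 1 = 46656 = 2^6 · 729, so s = 6 and d = 729.
By repeated squaring, 29191^729 ≡ 41150 (mod 46657).
x_0 = 29191^729 mod 46657 = 41150.
x_0 is neither 1 nor 46656, so continue squaring.
x_1 = 41150^2 mod 46657 = 46656.
x_1 ≡ −1, so 29191 is not a witness.

no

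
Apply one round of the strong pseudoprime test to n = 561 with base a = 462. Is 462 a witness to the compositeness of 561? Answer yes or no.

yes

n − 1 = 560 = 2^4 · 35, so s = 4 and d = 35.
Repeated squaring mod 561: 462^1 ≡ 462, 462^2 ≡ 264, 462^4 ≡ 132, 462^8 ≡ 33, 462^16 ≡ 528, 462^32 ≡ 528.
35 = 32 + 2 + 1, so 462^35 ≡ 528·264·462 ≡ 231 (mod 561).
x_0 = 462^35 mod 561 = 231.
x_0 is neither 1 nor 560, so continue squaring.
x_1 = 231^2 mod 561 = 66.
x_2 = 66^2 mod 561 = 429.
x_3 = 429^2 mod 561 = 33.
Reached i = s−1 = 3 without hitting −1: 462 is a Miller–Rabin witness and 561 is composite.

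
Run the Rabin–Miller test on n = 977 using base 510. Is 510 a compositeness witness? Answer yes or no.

no

n − 1 = 976 = 2^4 · 61, so s = 4 and d = 61.
x_0 = 510^61 mod 977 = 538.
x_0 is neither 1 nor 976, so continue squaring.
x_1 = 538^2 mod 977 = 252.
x_2 = 252^2 mod 977 = 976.
x_2 ≡ −1, so 510 is not a witness.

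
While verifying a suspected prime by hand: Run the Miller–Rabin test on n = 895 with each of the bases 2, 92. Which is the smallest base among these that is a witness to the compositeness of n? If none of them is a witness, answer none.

n − 1 = 894 = 2^1 · 447, so s = 1 and d = 447.
Base 2: x_0 = 2^447 mod 895 = 533. x_0 ∉ {1, 894} and s = 1, so 2 is a Miller–Rabin witness and 895 is composite.
Base 92: x_0 = 92^447 mod 895 = 128. x_0 ∉ {1, 894} and s = 1, so 92 is a Miller–Rabin witness and 895 is composite.
The smallest witness among the given bases is 2.

2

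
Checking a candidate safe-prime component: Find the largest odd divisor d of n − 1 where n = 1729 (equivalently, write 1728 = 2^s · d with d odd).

27

Halving: 1728 → 864 → 432 → 216 → 108 → 54 → 27; 27 is odd.
So 1728 = 2^6 · 27.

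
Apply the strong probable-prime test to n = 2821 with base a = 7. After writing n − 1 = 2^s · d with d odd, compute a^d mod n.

n − 1 = 2820 = 2^2 · 705, so s = 2 and d = 705.
Repeated squaring mod 2821: 7^1 ≡ 7, 7^2 ≡ 49, 7^4 ≡ 2401, 7^8 ≡ 1498, 7^16 ≡ 1309, 7^32 ≡ 1134, 7^64 ≡ 2401, 7^128 ≡ 1498, 7^256 ≡ 1309, 7^512 ≡ 1134.
705 = 512 + 128 + 64 + 1, so 7^705 ≡ 1134·1498·2401·7 ≡ 931 (mod 2821).

931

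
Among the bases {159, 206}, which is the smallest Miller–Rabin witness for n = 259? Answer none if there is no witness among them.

206

n − 1 = 258 = 2^1 · 129, so s = 1 and d = 129.
Base 159: x_0 = 159^129 mod 259 = 258. x_0 = 258 ≡ −1, so 159 is not a witness.
Base 206: x_0 = 206^129 mod 259 = 48. x_0 ∉ {1, 258} and s = 1, so 206 is a Miller–Rabin witness and 259 is composite.
The smallest witness among the given bases is 206.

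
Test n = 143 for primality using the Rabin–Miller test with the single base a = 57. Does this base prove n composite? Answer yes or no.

yes

n − 1 = 142 = 2^1 · 71, so s = 1 and d = 71.
Repeated squaring mod 143: 57^1 ≡ 57, 57^2 ≡ 103, 57^4 ≡ 27, 57^8 ≡ 14, 57^16 ≡ 53, 57^32 ≡ 92, 57^64 ≡ 27.
71 = 64 + 4 + 2 + 1, so 57^71 ≡ 27·27·103·57 ≡ 112 (mod 143).
x_0 = 57^71 mod 143 = 112.
x_0 ∉ {1, 142} and s = 1, so 57 is a Miller–Rabin witness and 143 is composite.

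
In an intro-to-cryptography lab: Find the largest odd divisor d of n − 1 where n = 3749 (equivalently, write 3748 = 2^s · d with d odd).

Halving: 3748 → 1874 → 937; 937 is odd.
So 3748 = 2^2 · 937.

937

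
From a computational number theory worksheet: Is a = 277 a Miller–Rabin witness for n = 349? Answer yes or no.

no

n − 1 = 348 = 2^2 · 87, so s = 2 and d = 87.
Repeated squaring mod 349: 277^1 ≡ 277, 277^2 ≡ 298, 277^4 ≡ 158, 277^8 ≡ 185, 277^16 ≡ 23, 277^32 ≡ 180, 277^64 ≡ 292.
87 = 64 + 16 + 4 + 2 + 1, so 277^87 ≡ 292·23·158·298·277 ≡ 213 (mod 349).
x_0 = 277^87 mod 349 = 213.
x_0 is neither 1 nor 348, so continue squaring.
x_1 = 213^2 mod 349 = 348.
x_1 ≡ −1, so 277 is not a witness.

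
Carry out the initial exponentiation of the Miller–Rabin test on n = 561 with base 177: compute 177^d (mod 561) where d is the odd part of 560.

309

n − 1 = 560 = 2^4 · 35, so s = 4 and d = 35.
By repeated squaring, 177^35 ≡ 309 (mod 561).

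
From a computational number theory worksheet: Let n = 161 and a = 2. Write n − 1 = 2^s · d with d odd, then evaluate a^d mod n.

32

n − 1 = 160 = 2^5 · 5, so s = 5 and d = 5.
2^5 mod 161 = 32.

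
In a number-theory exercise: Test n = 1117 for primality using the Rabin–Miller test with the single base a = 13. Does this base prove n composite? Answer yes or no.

n − 1 = 1116 = 2^2 · 279, so s = 2 and d = 279.
Repeated squaring mod 1117: 13^1 ≡ 13, 13^2 ≡ 169, 13^4 ≡ 636, 13^8 ≡ 142, 13^16 ≡ 58, 13^32 ≡ 13, 13^64 ≡ 169, 13^128 ≡ 636, 13^256 ≡ 142.
279 = 256 + 16 + 4 + 2 + 1, so 13^279 ≡ 142·58·636·169·13 ≡ 1 (mod 1117).
x_0 = 13^279 mod 1117 = 1.
x_0 = 1, so 13 is not a witness.

no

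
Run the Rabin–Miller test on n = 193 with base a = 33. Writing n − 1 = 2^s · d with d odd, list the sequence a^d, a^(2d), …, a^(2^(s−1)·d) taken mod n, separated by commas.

n − 1 = 192 = 2^6 · 3, so s = 6 and d = 3.
x_0 = 33^3 mod 193 = 39.
x_1 = 39^2 mod 193 = 170.
x_2 = 170^2 mod 193 = 143.
x_3 = 143^2 mod 193 = 184.
x_4 = 184^2 mod 193 = 81.
x_5 = 81^2 mod 193 = 192.

39, 170, 143, 184, 81, 192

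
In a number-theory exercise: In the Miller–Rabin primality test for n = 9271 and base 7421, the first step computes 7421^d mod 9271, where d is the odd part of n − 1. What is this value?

5064

n − 1 = 9270 = 2^1 · 4635, so s = 1 and d = 4635.
By repeated squaring, 7421^4635 ≡ 5064 (mod 9271).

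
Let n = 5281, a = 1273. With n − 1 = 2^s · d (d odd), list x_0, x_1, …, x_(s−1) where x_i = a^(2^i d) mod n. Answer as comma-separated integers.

n − 1 = 5280 = 2^5 · 165, so s = 5 and d = 165.
x_0 = 1273^165 mod 5281 = 2319.
x_1 = 2319^2 mod 5281 = 1703.
x_2 = 1703^2 mod 5281 = 940.
x_3 = 940^2 mod 5281 = 1673.
x_4 = 1673^2 mod 5281 = 5280.

2319, 1703, 940, 1673, 5280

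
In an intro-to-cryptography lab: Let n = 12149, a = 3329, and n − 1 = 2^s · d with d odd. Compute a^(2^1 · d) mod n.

1

n − 1 = 12148 = 2^2 · 3037, so s = 2 and d = 3037.
By repeated squaring, 3329^3037 ≡ 12148 (mod 12149).
x_0 = 12148.
x_1 = 12148^2 mod 12149 = 1.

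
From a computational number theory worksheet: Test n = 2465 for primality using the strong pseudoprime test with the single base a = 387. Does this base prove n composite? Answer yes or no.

n − 1 = 2464 = 2^5 · 77, so s = 5 and d = 77.
Repeated squaring mod 2465: 387^1 ≡ 387, 387^2 ≡ 1869, 387^4 ≡ 256, 387^8 ≡ 1446, 387^16 ≡ 596, 387^32 ≡ 256, 387^64 ≡ 1446.
77 = 64 + 8 + 4 + 1, so 387^77 ≡ 1446·1446·256·387 ≡ 302 (mod 2465).
x_0 = 387^77 mod 2465 = 302.
x_0 is neither 1 nor 2464, so continue squaring.
x_1 = 302^2 mod 2465 = 2464.
x_1 ≡ −1, so 387 is not a witness.

no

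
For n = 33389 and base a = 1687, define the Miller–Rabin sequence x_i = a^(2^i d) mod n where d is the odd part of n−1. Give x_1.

9500

n − 1 = 33388 = 2^2 · 8347, so s = 2 and d = 8347.
x_0 = 1687^8347 mod 33389 = 5919.
x_1 = 5919^2 mod 33389 = 9500.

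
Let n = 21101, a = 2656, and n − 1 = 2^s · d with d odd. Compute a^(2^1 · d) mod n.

n − 1 = 21100 = 2^2 · 5275, so s = 2 and d = 5275.
x_0 = 2656^5275 mod 21101 = 1.
x_1 = 1^2 mod 21101 = 1.

1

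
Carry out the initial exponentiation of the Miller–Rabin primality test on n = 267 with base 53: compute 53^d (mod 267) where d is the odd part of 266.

53

n − 1 = 266 = 2^1 · 133, so s = 1 and d = 133.
53^133 mod 267 = 53.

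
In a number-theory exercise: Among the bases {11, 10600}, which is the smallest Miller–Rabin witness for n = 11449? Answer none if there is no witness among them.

11

n − 1 = 11448 = 2^3 · 1431, so s = 3 and d = 1431.
Base 11: x_0 = 11^1431 mod 11449 = 7384. x_0 is neither 1 nor 11448, so continue squaring. x_1 = 7384^2 mod 11449 = 3318. x_2 = 3318^2 mod 11449 = 6635. Reached i = s−1 = 2 without hitting −1: 11 is a Miller–Rabin witness and 11449 is composite.
Base 10600: x_0 = 10600^1431 mod 11449 = 213. x_0 is neither 1 nor 11448, so continue squaring. x_1 = 213^2 mod 11449 = 11022. x_2 = 11022^2 mod 11449 = 10594. Reached i = s−1 = 2 without hitting −1: 10600 is a Miller–Rabin witness and 11449 is composite.
The smallest witness among the given bases is 11.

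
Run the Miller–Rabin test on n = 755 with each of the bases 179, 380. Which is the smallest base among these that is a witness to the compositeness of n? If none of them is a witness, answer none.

179

n − 1 = 754 = 2^1 · 377, so s = 1 and d = 377.
Base 179: x_0 = 179^377 mod 755 = 424. x_0 ∉ {1, 754} and s = 1, so 179 is a Miller–Rabin witness and 755 is composite.
Base 380: x_0 = 380^377 mod 755 = 195. x_0 ∉ {1, 754} and s = 1, so 380 is a Miller–Rabin witness and 755 is composite.
The smallest witness among the given bases is 179.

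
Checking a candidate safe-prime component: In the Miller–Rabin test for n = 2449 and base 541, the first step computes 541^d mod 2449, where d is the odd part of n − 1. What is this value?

2062

n − 1 = 2448 = 2^4 · 153, so s = 4 and d = 153.
541^153 mod 2449 = 2062.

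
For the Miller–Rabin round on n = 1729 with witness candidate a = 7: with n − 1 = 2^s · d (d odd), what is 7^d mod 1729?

343

n − 1 = 1728 = 2^6 · 27, so s = 6 and d = 27.
7^27 mod 1729 = 343.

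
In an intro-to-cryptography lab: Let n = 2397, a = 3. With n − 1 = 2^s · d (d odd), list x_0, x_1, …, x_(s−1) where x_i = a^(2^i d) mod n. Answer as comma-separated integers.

708, 291

n − 1 = 2396 = 2^2 · 599, so s = 2 and d = 599.
x_0 = 3^599 mod 2397 = 708.
x_1 = 708^2 mod 2397 = 291.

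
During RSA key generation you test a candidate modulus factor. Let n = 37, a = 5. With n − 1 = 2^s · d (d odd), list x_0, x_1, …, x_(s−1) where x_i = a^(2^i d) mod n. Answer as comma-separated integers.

6, 36

n − 1 = 36 = 2^2 · 9, so s = 2 and d = 9.
x_0 = 5^9 mod 37 = 6.
x_1 = 6^2 mod 37 = 36.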